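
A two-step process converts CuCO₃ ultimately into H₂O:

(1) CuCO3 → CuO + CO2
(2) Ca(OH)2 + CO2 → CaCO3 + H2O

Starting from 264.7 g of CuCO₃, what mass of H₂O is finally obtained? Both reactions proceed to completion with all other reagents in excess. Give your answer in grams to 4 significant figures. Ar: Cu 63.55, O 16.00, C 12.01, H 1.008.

M(CuCO3) = 63.55 + 12.01 + 3(16.00) = 123.56 g/mol.
M(H2O) = 2(1.008) + 16.00 = 18.016 g/mol.
n(CuCO3) = 264.70 / 123.56 = 2.1423 mol.
Step 1 gives a 1:1 ratio of CuCO3 to CO2, so n(CO2) = 2.1423 mol.
In step 2 the CO2:H2O ratio is 1:1, so n(H2O) = 2.1423 mol.
Mass of H2O = 2.1423 × 18.016 = 38.595 g.

38.60 g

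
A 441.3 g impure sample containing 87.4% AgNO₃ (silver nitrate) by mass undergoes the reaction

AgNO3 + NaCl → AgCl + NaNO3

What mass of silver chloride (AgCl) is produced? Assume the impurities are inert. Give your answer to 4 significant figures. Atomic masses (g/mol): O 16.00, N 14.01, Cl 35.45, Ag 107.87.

325.4 g

Mass of pure AgNO3 = 441.3 g × 0.874 = 385.70 g.
M(AgNO3) = 107.87 + 14.01 + 3(16.00) = 169.88 g/mol.
M(AgCl) = 107.87 + 35.45 = 143.32 g/mol.
n(AgNO3) = 385.70 g / 169.88 g/mol = 2.2704 mol.
From the equation the AgNO3:AgCl mole ratio is 1:1, so n(AgCl) = 2.2704 × 1/1 = 2.2704 mol.
Mass of AgCl = 2.2704 mol × 143.32 g/mol = 325.39 g.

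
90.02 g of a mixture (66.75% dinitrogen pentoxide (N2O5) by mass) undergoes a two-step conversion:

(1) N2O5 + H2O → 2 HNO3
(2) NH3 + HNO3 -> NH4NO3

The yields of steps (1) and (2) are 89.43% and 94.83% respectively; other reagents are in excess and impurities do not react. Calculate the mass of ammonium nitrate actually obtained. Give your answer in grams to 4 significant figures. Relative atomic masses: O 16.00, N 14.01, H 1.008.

Pure N2O5 = 90.02 × 0.6675 = 60.088 g.
M(N2O5) = 2(14.01) + 5(16.00) = 108.02 g/mol.
M(NH4NO3) = 2(14.01) + 4(1.008) + 3(16.00) = 80.052 g/mol.
n(N2O5) = 60.088 / 108.02 = 0.55627 mol.
Step 1 (N2O5:HNO3 = 1:2): theoretical n(HNO3) = 1.1125 mol; at 89.43% yield, n(HNO3) = 0.99495 mol.
Step 2 (HNO3:NH4NO3 = 1:1): theoretical n(NH4NO3) = 0.99495 mol, so theoretical mass = 0.99495 × 80.052 = 79.647 g.
At 94.83% yield, actual mass of NH4NO3 = 79.647 × 0.9483 = 75.530 g.

75.53 g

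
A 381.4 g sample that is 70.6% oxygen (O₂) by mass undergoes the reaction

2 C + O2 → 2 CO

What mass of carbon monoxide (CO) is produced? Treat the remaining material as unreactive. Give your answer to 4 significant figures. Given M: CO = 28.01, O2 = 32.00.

471.4 g

Mass of pure O2 = 381.4 g × 0.706 = 269.27 g.
n(O2) = 269.27 g / 32.00 g/mol = 8.4146 mol.
From the equation the O2:CO mole ratio is 1:2, so n(CO) = 8.4146 × 2/1 = 16.829 mol.
Mass of CO = 16.829 mol × 28.01 g/mol = 471.39 g.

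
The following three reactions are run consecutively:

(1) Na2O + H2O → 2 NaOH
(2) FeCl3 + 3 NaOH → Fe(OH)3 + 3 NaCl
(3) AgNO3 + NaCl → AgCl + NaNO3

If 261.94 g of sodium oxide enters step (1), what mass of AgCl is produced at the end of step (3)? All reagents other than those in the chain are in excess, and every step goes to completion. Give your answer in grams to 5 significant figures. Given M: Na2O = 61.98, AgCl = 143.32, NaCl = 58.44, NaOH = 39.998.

1211.4 g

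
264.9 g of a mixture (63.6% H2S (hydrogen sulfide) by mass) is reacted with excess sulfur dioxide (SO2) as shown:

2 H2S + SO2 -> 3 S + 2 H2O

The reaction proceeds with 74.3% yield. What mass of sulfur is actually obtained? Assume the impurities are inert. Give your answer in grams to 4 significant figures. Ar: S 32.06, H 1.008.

Pure H2S available = 264.9 g × 0.636 = 168.48 g.
M(H2S) = 2(1.008) + 32.06 = 34.076 g/mol.
M(S) = 32.06 g/mol.
n(H2S) = 168.48 g / 34.076 g/mol = 4.9441 mol.
From the equation the H2S:S mole ratio is 2:3, so n(S) = 4.9441 × 3/2 = 7.4162 mol.
Mass of S = 7.4162 mol × 32.06 g/mol = 237.76 g.
Actual mass collected = 237.76 g × 0.743 = 176.66 g.

176.7 g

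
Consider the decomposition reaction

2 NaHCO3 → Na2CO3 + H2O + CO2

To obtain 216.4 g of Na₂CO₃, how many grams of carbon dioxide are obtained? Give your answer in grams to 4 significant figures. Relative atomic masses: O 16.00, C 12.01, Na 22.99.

89.86 g

M(Na2CO3) = 2(22.99) + 12.01 + 3(16.00) = 105.99 g/mol.
M(CO2) = 12.01 + 2(16.00) = 44.01 g/mol.
n(Na2CO3) = 216.40 g / 105.99 g/mol = 2.0417 mol.
From the equation the Na2CO3:CO2 mole ratio is 1:1, so n(CO2) = 2.0417 × 1/1 = 2.0417 mol.
Mass of CO2 = 2.0417 mol × 44.01 g/mol = 89.855 g.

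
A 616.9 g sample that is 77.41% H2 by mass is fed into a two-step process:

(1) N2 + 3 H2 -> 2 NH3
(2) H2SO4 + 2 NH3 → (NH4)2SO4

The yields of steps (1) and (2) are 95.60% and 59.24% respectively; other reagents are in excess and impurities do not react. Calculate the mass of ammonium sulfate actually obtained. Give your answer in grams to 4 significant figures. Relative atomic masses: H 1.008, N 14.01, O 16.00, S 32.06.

Pure H2 = 616.9 × 0.7741 = 477.54 g.
M(H2) = 2(1.008) = 2.016 g/mol.
M((NH4)2SO4) = 2(14.01) + 8(1.008) + 32.06 + 4(16.00) = 132.144 g/mol.
n(H2) = 477.54 / 2.016 = 236.88 mol.
Step 1 (H2:NH3 = 3:2): theoretical n(NH3) = 157.92 mol; at 95.60% yield, n(NH3) = 150.97 mol.
Step 2 (NH3:(NH4)2SO4 = 2:1): theoretical n((NH4)2SO4) = 75.485 mol, so theoretical mass = 75.485 × 132.144 = 9974.8 g.
At 59.24% yield, actual mass of (NH4)2SO4 = 9974.8 × 0.5924 = 5909.1 g.

5909 g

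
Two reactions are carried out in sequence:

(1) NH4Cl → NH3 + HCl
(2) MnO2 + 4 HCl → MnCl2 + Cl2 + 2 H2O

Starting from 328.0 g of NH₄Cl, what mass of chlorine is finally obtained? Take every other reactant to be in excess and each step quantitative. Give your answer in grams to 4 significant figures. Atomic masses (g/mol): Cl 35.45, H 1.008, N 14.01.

M(NH4Cl) = 14.01 + 4(1.008) + 35.45 = 53.492 g/mol.
M(Cl2) = 2(35.45) = 70.90 g/mol.
n(NH4Cl) = 328.00 / 53.492 = 6.1318 mol.
Step 1 gives a 1:1 ratio of NH4Cl to HCl, so n(HCl) = 6.1318 mol.
In step 2 the HCl:Cl2 ratio is 4:1, so n(Cl2) = 1.5329 mol.
Mass of Cl2 = 1.5329 × 70.90 = 108.69 g.

108.7 g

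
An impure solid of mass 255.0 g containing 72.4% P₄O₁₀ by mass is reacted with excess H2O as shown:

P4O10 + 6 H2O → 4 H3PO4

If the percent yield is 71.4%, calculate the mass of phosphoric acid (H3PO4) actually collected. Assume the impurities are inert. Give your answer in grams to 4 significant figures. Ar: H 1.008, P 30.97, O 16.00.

182.0 g

Pure P4O10 available = 255.0 g × 0.724 = 184.62 g.
M(P4O10) = 4(30.97) + 10(16.00) = 283.88 g/mol.
M(H3PO4) = 3(1.008) + 30.97 + 4(16.00) = 97.994 g/mol.
n(P4O10) = 184.62 g / 283.88 g/mol = 0.65035 mol.
From the equation the P4O10:H3PO4 mole ratio is 1:4, so n(H3PO4) = 0.65035 × 4/1 = 2.6014 mol.
Mass of H3PO4 = 2.6014 mol × 97.994 g/mol = 254.92 g.
Actual mass collected = 254.92 g × 0.714 = 182.01 g.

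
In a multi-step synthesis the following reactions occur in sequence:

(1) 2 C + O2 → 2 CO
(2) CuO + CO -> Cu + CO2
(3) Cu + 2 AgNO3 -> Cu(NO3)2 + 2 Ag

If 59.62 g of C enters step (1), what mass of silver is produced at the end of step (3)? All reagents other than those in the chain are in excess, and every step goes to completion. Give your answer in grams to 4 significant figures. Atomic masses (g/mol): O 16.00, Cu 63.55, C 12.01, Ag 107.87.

M(C) = 12.01 g/mol.
M(Ag) = 107.87 g/mol.
n(C) = 59.62 / 12.01 = 4.9642 mol.
Reaction (1): C→CO ratio 2:2 ⇒ n(CO) = 4.9642 mol.
Reaction (2): CO→Cu ratio 1:1 ⇒ n(Cu) = 4.9642 mol.
Reaction (3): Cu→Ag ratio 1:2 ⇒ n(Ag) = 9.9284 mol.
Mass of Ag = 9.9284 × 107.87 = 1071.0 g.

1071 g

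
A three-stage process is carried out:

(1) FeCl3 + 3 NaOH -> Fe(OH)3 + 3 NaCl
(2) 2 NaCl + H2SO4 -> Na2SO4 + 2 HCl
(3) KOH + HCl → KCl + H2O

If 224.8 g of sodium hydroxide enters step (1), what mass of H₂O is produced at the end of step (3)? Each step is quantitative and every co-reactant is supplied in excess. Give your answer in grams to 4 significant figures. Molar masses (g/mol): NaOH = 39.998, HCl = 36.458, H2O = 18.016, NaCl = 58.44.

n(NaOH) = 224.8 / 39.998 = 5.6203 mol.
Reaction (1): NaOH→NaCl ratio 3:3 ⇒ n(NaCl) = 5.6203 mol.
Reaction (2): NaCl→HCl ratio 2:2 ⇒ n(HCl) = 5.6203 mol.
Reaction (3): HCl→H2O ratio 1:1 ⇒ n(H2O) = 5.6203 mol.
Mass of H2O = 5.6203 × 18.016 = 101.25 g.

101.3 g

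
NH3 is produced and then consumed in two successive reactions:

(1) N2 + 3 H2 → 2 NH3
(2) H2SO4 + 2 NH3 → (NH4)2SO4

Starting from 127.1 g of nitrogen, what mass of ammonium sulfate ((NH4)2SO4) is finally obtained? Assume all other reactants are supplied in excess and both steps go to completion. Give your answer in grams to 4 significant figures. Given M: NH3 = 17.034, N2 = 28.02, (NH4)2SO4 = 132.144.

599.4 g

n(N2) = 127.10 / 28.02 = 4.5360 mol.
Step 1 gives a 1:2 ratio of N2 to NH3, so n(NH3) = 9.0721 mol.
In step 2 the NH3:(NH4)2SO4 ratio is 2:1, so n((NH4)2SO4) = 4.5360 mol.
Mass of (NH4)2SO4 = 4.5360 × 132.144 = 599.41 g.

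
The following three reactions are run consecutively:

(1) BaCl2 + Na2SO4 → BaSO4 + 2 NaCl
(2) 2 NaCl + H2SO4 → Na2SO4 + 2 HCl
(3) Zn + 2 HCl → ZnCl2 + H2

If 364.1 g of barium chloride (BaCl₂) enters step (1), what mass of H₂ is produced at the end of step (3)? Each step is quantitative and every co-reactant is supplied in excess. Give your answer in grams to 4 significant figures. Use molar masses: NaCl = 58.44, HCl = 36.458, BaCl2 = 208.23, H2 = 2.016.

3.525 g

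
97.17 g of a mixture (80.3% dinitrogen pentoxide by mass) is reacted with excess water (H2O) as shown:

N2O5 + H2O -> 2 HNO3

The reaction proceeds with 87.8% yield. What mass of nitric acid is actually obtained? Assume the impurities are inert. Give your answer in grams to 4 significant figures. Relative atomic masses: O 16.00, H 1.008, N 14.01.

Pure N2O5 available = 97.17 g × 0.803 = 78.028 g.
M(N2O5) = 2(14.01) + 5(16.00) = 108.02 g/mol.
M(HNO3) = 1.008 + 14.01 + 3(16.00) = 63.018 g/mol.
n(N2O5) = 78.028 g / 108.02 g/mol = 0.72234 mol.
From the equation the N2O5:HNO3 mole ratio is 1:2, so n(HNO3) = 0.72234 × 2/1 = 1.4447 mol.
Mass of HNO3 = 1.4447 mol × 63.018 g/mol = 91.041 g.
Actual mass collected = 91.041 g × 0.878 = 79.934 g.

79.93 g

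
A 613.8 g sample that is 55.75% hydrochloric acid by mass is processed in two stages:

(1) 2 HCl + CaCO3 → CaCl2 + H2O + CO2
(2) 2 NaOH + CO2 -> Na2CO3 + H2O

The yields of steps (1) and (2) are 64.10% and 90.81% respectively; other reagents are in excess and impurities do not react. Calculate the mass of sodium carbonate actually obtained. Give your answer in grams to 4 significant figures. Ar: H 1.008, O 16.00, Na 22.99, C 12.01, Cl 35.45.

289.5 g

Pure HCl = 613.8 × 0.5575 = 342.19 g.
M(HCl) = 1.008 + 35.45 = 36.458 g/mol.
M(Na2CO3) = 2(22.99) + 12.01 + 3(16.00) = 105.99 g/mol.
n(HCl) = 342.19 / 36.458 = 9.3860 mol.
Step 1 (HCl:CO2 = 2:1): theoretical n(CO2) = 4.6930 mol; at 64.10% yield, n(CO2) = 3.0082 mol.
Step 2 (CO2:Na2CO3 = 1:1): theoretical n(Na2CO3) = 3.0082 mol, so theoretical mass = 3.0082 × 105.99 = 318.84 g.
At 90.81% yield, actual mass of Na2CO3 = 318.84 × 0.9081 = 289.54 g.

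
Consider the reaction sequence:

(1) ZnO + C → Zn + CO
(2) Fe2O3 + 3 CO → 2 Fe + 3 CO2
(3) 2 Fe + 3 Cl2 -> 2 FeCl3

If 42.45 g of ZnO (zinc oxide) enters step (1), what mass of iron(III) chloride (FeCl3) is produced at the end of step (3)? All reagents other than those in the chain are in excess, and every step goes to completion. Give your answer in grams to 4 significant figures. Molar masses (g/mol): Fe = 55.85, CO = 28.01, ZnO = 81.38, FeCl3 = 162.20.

n(ZnO) = 42.45 / 81.38 = 0.52163 mol.
Reaction (1): ZnO→CO ratio 1:1 ⇒ n(CO) = 0.52163 mol.
Reaction (2): CO→Fe ratio 3:2 ⇒ n(Fe) = 0.34775 mol.
Reaction (3): Fe→FeCl3 ratio 2:2 ⇒ n(FeCl3) = 0.34775 mol.
Mass of FeCl3 = 0.34775 × 162.20 = 56.405 g.

56.41 g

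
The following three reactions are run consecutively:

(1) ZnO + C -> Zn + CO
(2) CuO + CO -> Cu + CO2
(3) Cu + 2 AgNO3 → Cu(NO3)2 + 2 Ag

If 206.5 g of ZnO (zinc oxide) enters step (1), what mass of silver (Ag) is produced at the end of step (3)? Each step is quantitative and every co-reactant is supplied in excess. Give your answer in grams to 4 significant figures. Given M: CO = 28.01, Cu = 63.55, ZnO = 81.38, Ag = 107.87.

n(ZnO) = 206.5 / 81.38 = 2.5375 mol.
Reaction (1): ZnO→CO ratio 1:1 ⇒ n(CO) = 2.5375 mol.
Reaction (2): CO→Cu ratio 1:1 ⇒ n(Cu) = 2.5375 mol.
Reaction (3): Cu→Ag ratio 1:2 ⇒ n(Ag) = 5.0750 mol.
Mass of Ag = 5.0750 × 107.87 = 547.44 g.

547.4 g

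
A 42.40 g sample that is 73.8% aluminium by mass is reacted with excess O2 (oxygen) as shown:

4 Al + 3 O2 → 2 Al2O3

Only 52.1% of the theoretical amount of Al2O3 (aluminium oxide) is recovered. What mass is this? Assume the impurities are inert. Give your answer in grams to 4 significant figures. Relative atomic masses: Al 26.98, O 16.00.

30.80 g

Pure Al available = 42.40 g × 0.738 = 31.291 g.
M(Al) = 26.98 g/mol.
M(Al2O3) = 2(26.98) + 3(16.00) = 101.96 g/mol.
n(Al) = 31.291 g / 26.98 g/mol = 1.1598 mol.
From the equation the Al:Al2O3 mole ratio is 4:2, so n(Al2O3) = 1.1598 × 2/4 = 0.57990 mol.
Mass of Al2O3 = 0.57990 mol × 101.96 g/mol = 59.126 g.
Actual mass collected = 59.126 g × 0.521 = 30.805 g.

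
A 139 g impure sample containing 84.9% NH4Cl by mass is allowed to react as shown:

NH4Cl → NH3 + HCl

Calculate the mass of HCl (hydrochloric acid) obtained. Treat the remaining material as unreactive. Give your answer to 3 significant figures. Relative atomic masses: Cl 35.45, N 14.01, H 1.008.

80.4 g

Mass of pure NH4Cl = 139 g × 0.849 = 118.0 g.
M(NH4Cl) = 14.01 + 4(1.008) + 35.45 = 53.492 g/mol.
M(HCl) = 1.008 + 35.45 = 36.458 g/mol.
n(NH4Cl) = 118.0 g / 53.492 g/mol = 2.206 mol.
From the equation the NH4Cl:HCl mole ratio is 1:1, so n(HCl) = 2.206 × 1/1 = 2.206 mol.
Mass of HCl = 2.206 mol × 36.458 g/mol = 80.43 g.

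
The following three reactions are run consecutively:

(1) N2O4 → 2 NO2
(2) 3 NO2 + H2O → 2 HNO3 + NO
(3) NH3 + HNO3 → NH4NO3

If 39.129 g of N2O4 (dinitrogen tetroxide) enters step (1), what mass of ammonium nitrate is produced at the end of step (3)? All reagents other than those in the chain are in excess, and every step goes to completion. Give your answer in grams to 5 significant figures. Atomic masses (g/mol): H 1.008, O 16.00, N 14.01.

45.387 g

M(N2O4) = 2(14.01) + 4(16.00) = 92.02 g/mol.
M(NH4NO3) = 2(14.01) + 4(1.008) + 3(16.00) = 80.052 g/mol.
n(N2O4) = 39.129 / 92.02 = 0.425223 mol.
Reaction (1): N2O4→NO2 ratio 1:2 ⇒ n(NO2) = 0.850446 mol.
Reaction (2): NO2→HNO3 ratio 3:2 ⇒ n(HNO3) = 0.566964 mol.
Reaction (3): HNO3→NH4NO3 ratio 1:1 ⇒ n(NH4NO3) = 0.566964 mol.
Mass of NH4NO3 = 0.566964 × 80.052 = 45.3866 g.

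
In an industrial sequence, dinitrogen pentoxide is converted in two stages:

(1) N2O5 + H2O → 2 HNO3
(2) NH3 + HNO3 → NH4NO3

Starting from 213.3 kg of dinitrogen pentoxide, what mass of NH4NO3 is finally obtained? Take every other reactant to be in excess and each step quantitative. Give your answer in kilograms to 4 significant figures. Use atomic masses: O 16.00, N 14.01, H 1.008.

M(N2O5) = 2(14.01) + 5(16.00) = 108.02 g/mol.
M(NH4NO3) = 2(14.01) + 4(1.008) + 3(16.00) = 80.052 g/mol.
213.3 kg = 213300 g.
n(N2O5) = 213300 / 108.02 = 1974.6 mol.
Step 1 gives a 1:2 ratio of N2O5 to HNO3, so n(HNO3) = 3949.3 mol.
In step 2 the HNO3:NH4NO3 ratio is 1:1, so n(NH4NO3) = 3949.3 mol.
Mass of NH4NO3 = 3949.3 × 80.052 = 316150 g = 316.1 kg.

316.1 kg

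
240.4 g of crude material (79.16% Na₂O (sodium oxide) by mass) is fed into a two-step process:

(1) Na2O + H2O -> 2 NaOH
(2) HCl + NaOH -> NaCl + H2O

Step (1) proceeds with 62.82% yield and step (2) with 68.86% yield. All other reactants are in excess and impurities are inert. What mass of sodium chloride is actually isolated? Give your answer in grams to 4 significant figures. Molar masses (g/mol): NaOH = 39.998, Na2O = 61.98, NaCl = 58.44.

Pure Na2O = 240.4 × 0.7916 = 190.30 g.
n(Na2O) = 190.30 / 61.98 = 3.0704 mol.
Step 1 (Na2O:NaOH = 1:2): theoretical n(NaOH) = 6.1407 mol; at 62.82% yield, n(NaOH) = 3.8576 mol.
Step 2 (NaOH:NaCl = 1:1): theoretical n(NaCl) = 3.8576 mol, so theoretical mass = 3.8576 × 58.44 = 225.44 g.
At 68.86% yield, actual mass of NaCl = 225.44 × 0.6886 = 155.24 g.

155.2 g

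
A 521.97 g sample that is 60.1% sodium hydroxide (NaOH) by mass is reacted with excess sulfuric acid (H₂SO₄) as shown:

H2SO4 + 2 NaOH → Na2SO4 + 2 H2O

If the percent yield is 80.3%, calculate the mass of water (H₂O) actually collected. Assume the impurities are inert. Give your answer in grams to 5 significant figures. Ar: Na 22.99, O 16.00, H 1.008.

Pure NaOH available = 521.97 g × 0.601 = 313.704 g.
M(NaOH) = 22.99 + 16.00 + 1.008 = 39.998 g/mol.
M(H2O) = 2(1.008) + 16.00 = 18.016 g/mol.
n(NaOH) = 313.704 g / 39.998 g/mol = 7.84299 mol.
From the equation the NaOH:H2O mole ratio is 2:2, so n(H2O) = 7.84299 × 2/2 = 7.84299 mol.
Mass of H2O = 7.84299 mol × 18.016 g/mol = 141.299 g.
Actual mass collected = 141.299 g × 0.803 = 113.463 g.

113.46 g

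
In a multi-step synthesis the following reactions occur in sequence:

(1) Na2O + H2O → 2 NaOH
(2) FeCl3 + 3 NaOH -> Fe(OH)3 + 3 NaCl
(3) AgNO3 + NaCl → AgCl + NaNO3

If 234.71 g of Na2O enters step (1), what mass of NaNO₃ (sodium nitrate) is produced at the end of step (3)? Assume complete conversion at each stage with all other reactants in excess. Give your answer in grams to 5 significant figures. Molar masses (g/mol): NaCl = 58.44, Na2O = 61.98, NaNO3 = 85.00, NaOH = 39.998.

643.77 g

n(Na2O) = 234.71 / 61.98 = 3.78687 mol.
Reaction (1): Na2O→NaOH ratio 1:2 ⇒ n(NaOH) = 7.57373 mol.
Reaction (2): NaOH→NaCl ratio 3:3 ⇒ n(NaCl) = 7.57373 mol.
Reaction (3): NaCl→NaNO3 ratio 1:1 ⇒ n(NaNO3) = 7.57373 mol.
Mass of NaNO3 = 7.57373 × 85.00 = 643.767 g.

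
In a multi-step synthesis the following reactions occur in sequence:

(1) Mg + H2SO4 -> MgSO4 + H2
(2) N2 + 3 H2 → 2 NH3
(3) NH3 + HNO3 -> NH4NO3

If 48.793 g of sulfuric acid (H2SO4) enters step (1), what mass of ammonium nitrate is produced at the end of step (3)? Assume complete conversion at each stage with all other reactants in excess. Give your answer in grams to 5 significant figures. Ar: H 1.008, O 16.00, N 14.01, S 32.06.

M(H2SO4) = 2(1.008) + 32.06 + 4(16.00) = 98.076 g/mol.
M(NH4NO3) = 2(14.01) + 4(1.008) + 3(16.00) = 80.052 g/mol.
n(H2SO4) = 48.793 / 98.076 = 0.497502 mol.
Reaction (1): H2SO4→H2 ratio 1:1 ⇒ n(H2) = 0.497502 mol.
Reaction (2): H2→NH3 ratio 3:2 ⇒ n(NH3) = 0.331668 mol.
Reaction (3): NH3→NH4NO3 ratio 1:1 ⇒ n(NH4NO3) = 0.331668 mol.
Mass of NH4NO3 = 0.331668 × 80.052 = 26.5507 g.

26.551 g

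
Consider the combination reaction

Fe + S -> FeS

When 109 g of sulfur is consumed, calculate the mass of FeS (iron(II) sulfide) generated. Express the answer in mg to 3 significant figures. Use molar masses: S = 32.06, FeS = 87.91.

n(S) = 109.0 g / 32.06 g/mol = 3.400 mol.
From the equation the S:FeS mole ratio is 1:1, so n(FeS) = 3.400 × 1/1 = 3.400 mol.
Mass of FeS = 3.400 mol × 87.91 g/mol = 298.9 g.
Converting to mg: 298.9 g = 299000 mg.

299000 mg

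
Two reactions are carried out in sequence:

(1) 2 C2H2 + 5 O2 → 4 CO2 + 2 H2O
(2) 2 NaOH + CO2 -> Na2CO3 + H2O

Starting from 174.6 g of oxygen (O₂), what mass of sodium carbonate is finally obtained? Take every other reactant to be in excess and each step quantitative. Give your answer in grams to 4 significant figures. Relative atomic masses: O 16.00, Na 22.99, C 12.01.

M(O2) = 2(16.00) = 32.00 g/mol.
M(Na2CO3) = 2(22.99) + 12.01 + 3(16.00) = 105.99 g/mol.
n(O2) = 174.60 / 32.00 = 5.4562 mol.
Step 1 gives a 5:4 ratio of O2 to CO2, so n(CO2) = 4.3650 mol.
In step 2 the CO2:Na2CO3 ratio is 1:1, so n(Na2CO3) = 4.3650 mol.
Mass of Na2CO3 = 4.3650 × 105.99 = 462.65 g.

462.6 g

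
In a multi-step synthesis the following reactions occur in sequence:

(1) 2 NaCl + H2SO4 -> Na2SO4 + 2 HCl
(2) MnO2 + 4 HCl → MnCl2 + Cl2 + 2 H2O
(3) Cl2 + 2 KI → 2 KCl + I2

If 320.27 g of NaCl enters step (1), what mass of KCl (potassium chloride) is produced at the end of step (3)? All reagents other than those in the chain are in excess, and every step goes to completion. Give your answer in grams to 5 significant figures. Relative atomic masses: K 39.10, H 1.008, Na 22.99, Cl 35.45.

204.28 g

M(NaCl) = 22.99 + 35.45 = 58.44 g/mol.
M(KCl) = 39.10 + 35.45 = 74.55 g/mol.
n(NaCl) = 320.27 / 58.44 = 5.48032 mol.
Reaction (1): NaCl→HCl ratio 2:2 ⇒ n(HCl) = 5.48032 mol.
Reaction (2): HCl→Cl2 ratio 4:1 ⇒ n(Cl2) = 1.37008 mol.
Reaction (3): Cl2→KCl ratio 1:2 ⇒ n(KCl) = 2.74016 mol.
Mass of KCl = 2.74016 × 74.55 = 204.279 g.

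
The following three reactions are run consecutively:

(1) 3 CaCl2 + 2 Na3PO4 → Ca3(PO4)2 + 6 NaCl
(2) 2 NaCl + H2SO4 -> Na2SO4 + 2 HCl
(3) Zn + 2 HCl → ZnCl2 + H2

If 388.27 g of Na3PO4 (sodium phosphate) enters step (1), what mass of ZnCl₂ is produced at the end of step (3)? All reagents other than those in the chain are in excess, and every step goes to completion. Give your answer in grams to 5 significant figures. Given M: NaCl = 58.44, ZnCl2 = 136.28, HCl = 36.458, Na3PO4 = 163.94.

484.14 g

n(Na3PO4) = 388.27 / 163.94 = 2.36837 mol.
Reaction (1): Na3PO4→NaCl ratio 2:6 ⇒ n(NaCl) = 7.10510 mol.
Reaction (2): NaCl→HCl ratio 2:2 ⇒ n(HCl) = 7.10510 mol.
Reaction (3): HCl→ZnCl2 ratio 2:1 ⇒ n(ZnCl2) = 3.55255 mol.
Mass of ZnCl2 = 3.55255 × 136.28 = 484.141 g.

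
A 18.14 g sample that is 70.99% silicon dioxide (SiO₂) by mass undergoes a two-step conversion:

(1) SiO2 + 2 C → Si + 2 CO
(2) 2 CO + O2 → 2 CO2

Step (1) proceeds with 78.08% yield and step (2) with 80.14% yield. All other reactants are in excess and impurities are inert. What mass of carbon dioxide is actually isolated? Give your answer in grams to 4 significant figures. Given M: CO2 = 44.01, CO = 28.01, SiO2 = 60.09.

11.80 g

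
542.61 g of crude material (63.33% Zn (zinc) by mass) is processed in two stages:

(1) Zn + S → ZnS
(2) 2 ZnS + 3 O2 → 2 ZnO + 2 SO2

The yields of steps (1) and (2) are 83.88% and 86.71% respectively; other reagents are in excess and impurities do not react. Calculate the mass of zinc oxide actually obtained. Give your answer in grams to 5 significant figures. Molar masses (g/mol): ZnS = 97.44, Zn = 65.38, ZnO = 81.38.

Pure Zn = 542.61 × 0.6333 = 343.635 g.
n(Zn) = 343.635 / 65.38 = 5.25596 mol.
Step 1 (Zn:ZnS = 1:1): theoretical n(ZnS) = 5.25596 mol; at 83.88% yield, n(ZnS) = 4.40870 mol.
Step 2 (ZnS:ZnO = 2:2): theoretical n(ZnO) = 4.40870 mol, so theoretical mass = 4.40870 × 81.38 = 358.780 g.
At 86.71% yield, actual mass of ZnO = 358.780 × 0.8671 = 311.098 g.

311.10 g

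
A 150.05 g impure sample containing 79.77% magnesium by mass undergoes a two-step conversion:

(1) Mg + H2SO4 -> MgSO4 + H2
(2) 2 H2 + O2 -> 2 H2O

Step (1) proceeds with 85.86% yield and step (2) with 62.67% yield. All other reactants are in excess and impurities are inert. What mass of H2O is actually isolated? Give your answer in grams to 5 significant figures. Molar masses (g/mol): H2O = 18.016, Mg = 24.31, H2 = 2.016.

Pure Mg = 150.05 × 0.7977 = 119.695 g.
n(Mg) = 119.695 / 24.31 = 4.92369 mol.
Step 1 (Mg:H2 = 1:1): theoretical n(H2) = 4.92369 mol; at 85.86% yield, n(H2) = 4.22748 mol.
Step 2 (H2:H2O = 2:2): theoretical n(H2O) = 4.22748 mol, so theoretical mass = 4.22748 × 18.016 = 76.1623 g.
At 62.67% yield, actual mass of H2O = 76.1623 × 0.6267 = 47.7309 g.

47.731 g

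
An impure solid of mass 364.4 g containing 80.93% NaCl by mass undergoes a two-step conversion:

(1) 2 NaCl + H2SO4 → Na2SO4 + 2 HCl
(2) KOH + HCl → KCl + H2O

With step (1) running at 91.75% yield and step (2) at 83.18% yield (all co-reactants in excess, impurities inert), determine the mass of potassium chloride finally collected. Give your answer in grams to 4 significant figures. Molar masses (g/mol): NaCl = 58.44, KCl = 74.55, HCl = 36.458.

Pure NaCl = 364.4 × 0.8093 = 294.91 g.
n(NaCl) = 294.91 / 58.44 = 5.0464 mol.
Step 1 (NaCl:HCl = 2:2): theoretical n(HCl) = 5.0464 mol; at 91.75% yield, n(HCl) = 4.6300 mol.
Step 2 (HCl:KCl = 1:1): theoretical n(KCl) = 4.6300 mol, so theoretical mass = 4.6300 × 74.55 = 345.17 g.
At 83.18% yield, actual mass of KCl = 345.17 × 0.8318 = 287.11 g.

287.1 g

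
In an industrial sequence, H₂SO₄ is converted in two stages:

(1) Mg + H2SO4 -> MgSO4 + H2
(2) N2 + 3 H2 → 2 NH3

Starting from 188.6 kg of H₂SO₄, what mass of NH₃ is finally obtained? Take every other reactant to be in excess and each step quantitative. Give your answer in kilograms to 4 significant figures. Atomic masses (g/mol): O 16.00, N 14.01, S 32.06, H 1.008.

M(H2SO4) = 2(1.008) + 32.06 + 4(16.00) = 98.076 g/mol.
M(NH3) = 14.01 + 3(1.008) = 17.034 g/mol.
188.6 kg = 188600 g.
n(H2SO4) = 188600 / 98.076 = 1923.0 mol.
Step 1 gives a 1:1 ratio of H2SO4 to H2, so n(H2) = 1923.0 mol.
In step 2 the H2:NH3 ratio is 3:2, so n(NH3) = 1282.0 mol.
Mass of NH3 = 1282.0 × 17.034 = 21838 g = 21.84 kg.

21.84 kg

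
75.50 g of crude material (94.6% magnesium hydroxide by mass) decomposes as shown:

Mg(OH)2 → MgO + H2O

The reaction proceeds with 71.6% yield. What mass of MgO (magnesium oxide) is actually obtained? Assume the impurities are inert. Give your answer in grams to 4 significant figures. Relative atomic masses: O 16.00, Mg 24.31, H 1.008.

35.34 g

Pure Mg(OH)2 available = 75.50 g × 0.946 = 71.423 g.
M(Mg(OH)2) = 24.31 + 2(16.00) + 2(1.008) = 58.326 g/mol.
M(MgO) = 24.31 + 16.00 = 40.31 g/mol.
n(Mg(OH)2) = 71.423 g / 58.326 g/mol = 1.2245 mol.
From the equation the Mg(OH)2:MgO mole ratio is 1:1, so n(MgO) = 1.2245 × 1/1 = 1.2245 mol.
Mass of MgO = 1.2245 mol × 40.31 g/mol = 49.362 g.
Actual mass collected = 49.362 g × 0.716 = 35.343 g.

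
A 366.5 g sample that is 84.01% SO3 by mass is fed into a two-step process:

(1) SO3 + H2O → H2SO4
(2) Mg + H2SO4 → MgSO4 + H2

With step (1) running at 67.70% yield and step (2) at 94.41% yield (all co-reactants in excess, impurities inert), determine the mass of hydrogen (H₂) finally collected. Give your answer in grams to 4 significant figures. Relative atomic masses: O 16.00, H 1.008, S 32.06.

Pure SO3 = 366.5 × 0.8401 = 307.90 g.
M(SO3) = 32.06 + 3(16.00) = 80.06 g/mol.
M(H2) = 2(1.008) = 2.016 g/mol.
n(SO3) = 307.90 / 80.06 = 3.8458 mol.
Step 1 (SO3:H2SO4 = 1:1): theoretical n(H2SO4) = 3.8458 mol; at 67.70% yield, n(H2SO4) = 2.6036 mol.
Step 2 (H2SO4:H2 = 1:1): theoretical n(H2) = 2.6036 mol, so theoretical mass = 2.6036 × 2.016 = 5.2489 g.
At 94.41% yield, actual mass of H2 = 5.2489 × 0.9441 = 4.9555 g.

4.955 g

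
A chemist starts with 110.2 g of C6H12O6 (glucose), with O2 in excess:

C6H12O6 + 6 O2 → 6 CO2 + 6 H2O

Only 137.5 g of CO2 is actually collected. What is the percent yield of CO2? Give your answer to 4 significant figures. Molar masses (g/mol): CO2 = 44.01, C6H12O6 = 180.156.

n(C6H12O6) = 110.20 g / 180.156 g/mol = 0.61169 mol.
From the equation the C6H12O6:CO2 mole ratio is 1:6, so n(CO2) = 0.61169 × 6/1 = 3.6702 mol.
Mass of CO2 = 3.6702 mol × 44.01 g/mol = 161.52 g.
This is the theoretical yield. Percent yield = 137.5 g / 161.52 g × 100% = 85.127%.

85.13 %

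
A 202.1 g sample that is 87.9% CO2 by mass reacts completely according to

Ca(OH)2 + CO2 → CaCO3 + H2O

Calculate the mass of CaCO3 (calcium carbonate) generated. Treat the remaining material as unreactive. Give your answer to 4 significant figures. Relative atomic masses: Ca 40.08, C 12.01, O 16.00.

404.0 g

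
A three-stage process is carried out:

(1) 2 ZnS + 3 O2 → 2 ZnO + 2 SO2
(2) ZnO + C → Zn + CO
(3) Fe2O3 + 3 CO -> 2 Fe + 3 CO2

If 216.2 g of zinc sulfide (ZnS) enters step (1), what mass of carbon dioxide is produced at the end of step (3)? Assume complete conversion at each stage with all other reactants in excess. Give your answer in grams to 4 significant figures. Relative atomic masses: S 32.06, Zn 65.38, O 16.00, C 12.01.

M(ZnS) = 65.38 + 32.06 = 97.44 g/mol.
M(CO2) = 12.01 + 2(16.00) = 44.01 g/mol.
n(ZnS) = 216.2 / 97.44 = 2.2188 mol.
Reaction (1): ZnS→ZnO ratio 2:2 ⇒ n(ZnO) = 2.2188 mol.
Reaction (2): ZnO→CO ratio 1:1 ⇒ n(CO) = 2.2188 mol.
Reaction (3): CO→CO2 ratio 3:3 ⇒ n(CO2) = 2.2188 mol.
Mass of CO2 = 2.2188 × 44.01 = 97.649 g.

97.65 g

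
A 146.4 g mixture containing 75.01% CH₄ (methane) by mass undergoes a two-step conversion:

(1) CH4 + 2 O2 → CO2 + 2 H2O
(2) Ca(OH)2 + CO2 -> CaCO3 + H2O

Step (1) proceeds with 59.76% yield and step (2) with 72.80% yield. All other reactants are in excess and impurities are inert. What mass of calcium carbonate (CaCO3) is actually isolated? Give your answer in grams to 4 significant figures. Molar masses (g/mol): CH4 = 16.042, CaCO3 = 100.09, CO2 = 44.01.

298.1 g

Pure CH4 = 146.4 × 0.7501 = 109.81 g.
n(CH4) = 109.81 / 16.042 = 6.8454 mol.
Step 1 (CH4:CO2 = 1:1): theoretical n(CO2) = 6.8454 mol; at 59.76% yield, n(CO2) = 4.0908 mol.
Step 2 (CO2:CaCO3 = 1:1): theoretical n(CaCO3) = 4.0908 mol, so theoretical mass = 4.0908 × 100.09 = 409.45 g.
At 72.80% yield, actual mass of CaCO3 = 409.45 × 0.7280 = 298.08 g.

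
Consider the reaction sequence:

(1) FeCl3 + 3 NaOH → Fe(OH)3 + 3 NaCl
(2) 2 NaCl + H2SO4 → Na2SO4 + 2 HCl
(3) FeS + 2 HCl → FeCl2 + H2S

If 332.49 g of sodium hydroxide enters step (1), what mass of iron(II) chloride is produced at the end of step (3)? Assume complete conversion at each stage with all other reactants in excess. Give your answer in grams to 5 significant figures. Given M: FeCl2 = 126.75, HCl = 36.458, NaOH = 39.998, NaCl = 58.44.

n(NaOH) = 332.49 / 39.998 = 8.31267 mol.
Reaction (1): NaOH→NaCl ratio 3:3 ⇒ n(NaCl) = 8.31267 mol.
Reaction (2): NaCl→HCl ratio 2:2 ⇒ n(HCl) = 8.31267 mol.
Reaction (3): HCl→FeCl2 ratio 2:1 ⇒ n(FeCl2) = 4.15633 mol.
Mass of FeCl2 = 4.15633 × 126.75 = 526.815 g.

526.82 g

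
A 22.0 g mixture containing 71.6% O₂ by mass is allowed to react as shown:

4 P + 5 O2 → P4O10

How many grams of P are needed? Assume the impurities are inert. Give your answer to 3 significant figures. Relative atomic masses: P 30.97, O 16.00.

Mass of pure O2 = 22.0 g × 0.716 = 15.75 g.
M(O2) = 2(16.00) = 32.00 g/mol.
M(P) = 30.97 g/mol.
n(O2) = 15.75 g / 32.00 g/mol = 0.4922 mol.
From the equation the O2:P mole ratio is 5:4, so n(P) = 0.4922 × 4/5 = 0.3938 mol.
Mass of P = 0.3938 mol × 30.97 g/mol = 12.20 g.

12.2 g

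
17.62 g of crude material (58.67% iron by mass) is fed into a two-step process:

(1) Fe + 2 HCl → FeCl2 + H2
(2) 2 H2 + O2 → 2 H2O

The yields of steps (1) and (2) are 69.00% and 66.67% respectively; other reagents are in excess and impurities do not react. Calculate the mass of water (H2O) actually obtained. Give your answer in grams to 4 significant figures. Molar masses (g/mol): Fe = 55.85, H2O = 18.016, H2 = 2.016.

Pure Fe = 17.62 × 0.5867 = 10.338 g.
n(Fe) = 10.338 / 55.85 = 0.18510 mol.
Step 1 (Fe:H2 = 1:1): theoretical n(H2) = 0.18510 mol; at 69.00% yield, n(H2) = 0.12772 mol.
Step 2 (H2:H2O = 2:2): theoretical n(H2O) = 0.12772 mol, so theoretical mass = 0.12772 × 18.016 = 2.3009 g.
At 66.67% yield, actual mass of H2O = 2.3009 × 0.6667 = 1.5340 g.

1.534 g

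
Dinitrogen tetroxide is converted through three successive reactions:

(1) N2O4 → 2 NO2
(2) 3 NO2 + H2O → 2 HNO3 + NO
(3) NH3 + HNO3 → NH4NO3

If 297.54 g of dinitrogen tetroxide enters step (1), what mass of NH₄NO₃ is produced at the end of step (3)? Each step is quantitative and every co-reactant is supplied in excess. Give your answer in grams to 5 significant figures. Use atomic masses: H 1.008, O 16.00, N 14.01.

345.12 g

M(N2O4) = 2(14.01) + 4(16.00) = 92.02 g/mol.
M(NH4NO3) = 2(14.01) + 4(1.008) + 3(16.00) = 80.052 g/mol.
n(N2O4) = 297.54 / 92.02 = 3.23343 mol.
Reaction (1): N2O4→NO2 ratio 1:2 ⇒ n(NO2) = 6.46686 mol.
Reaction (2): NO2→HNO3 ratio 3:2 ⇒ n(HNO3) = 4.31124 mol.
Reaction (3): HNO3→NH4NO3 ratio 1:1 ⇒ n(NH4NO3) = 4.31124 mol.
Mass of NH4NO3 = 4.31124 × 80.052 = 345.123 g.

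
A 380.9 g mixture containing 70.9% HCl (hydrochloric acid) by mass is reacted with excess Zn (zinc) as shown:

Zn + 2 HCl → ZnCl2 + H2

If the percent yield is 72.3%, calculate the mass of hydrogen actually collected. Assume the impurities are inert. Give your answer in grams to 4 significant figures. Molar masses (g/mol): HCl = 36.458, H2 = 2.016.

5.398 g

Pure HCl available = 380.9 g × 0.709 = 270.06 g.
n(HCl) = 270.06 g / 36.458 g/mol = 7.4074 mol.
From the equation the HCl:H2 mole ratio is 2:1, so n(H2) = 7.4074 × 1/2 = 3.7037 mol.
Mass of H2 = 3.7037 mol × 2.016 g/mol = 7.4666 g.
Actual mass collected = 7.4666 g × 0.723 = 5.3984 g.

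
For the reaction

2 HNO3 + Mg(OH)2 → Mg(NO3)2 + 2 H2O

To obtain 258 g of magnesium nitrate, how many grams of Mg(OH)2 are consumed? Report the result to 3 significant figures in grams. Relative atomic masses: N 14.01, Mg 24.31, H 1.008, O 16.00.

101 g

M(Mg(NO3)2) = 24.31 + 2(14.01) + 6(16.00) = 148.33 g/mol.
M(Mg(OH)2) = 24.31 + 2(16.00) + 2(1.008) = 58.326 g/mol.
n(Mg(NO3)2) = 258.0 g / 148.33 g/mol = 1.739 mol.
From the equation the Mg(NO3)2:Mg(OH)2 mole ratio is 1:1, so n(Mg(OH)2) = 1.739 × 1/1 = 1.739 mol.
Mass of Mg(OH)2 = 1.739 mol × 58.326 g/mol = 101.5 g.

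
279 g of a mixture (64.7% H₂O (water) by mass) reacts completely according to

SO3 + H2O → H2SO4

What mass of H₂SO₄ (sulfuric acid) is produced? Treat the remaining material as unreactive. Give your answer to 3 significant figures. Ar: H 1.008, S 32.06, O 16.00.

Mass of pure H2O = 279 g × 0.647 = 180.5 g.
M(H2O) = 2(1.008) + 16.00 = 18.016 g/mol.
M(H2SO4) = 2(1.008) + 32.06 + 4(16.00) = 98.076 g/mol.
n(H2O) = 180.5 g / 18.016 g/mol = 10.02 mol.
From the equation the H2O:H2SO4 mole ratio is 1:1, so n(H2SO4) = 10.02 × 1/1 = 10.02 mol.
Mass of H2SO4 = 10.02 mol × 98.076 g/mol = 982.7 g.

983 g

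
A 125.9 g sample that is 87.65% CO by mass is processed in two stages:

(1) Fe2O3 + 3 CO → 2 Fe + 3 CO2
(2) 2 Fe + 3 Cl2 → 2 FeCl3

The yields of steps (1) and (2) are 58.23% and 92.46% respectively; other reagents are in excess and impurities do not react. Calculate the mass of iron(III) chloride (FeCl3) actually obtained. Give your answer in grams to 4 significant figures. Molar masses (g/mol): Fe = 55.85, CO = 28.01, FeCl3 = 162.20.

Pure CO = 125.9 × 0.8765 = 110.35 g.
n(CO) = 110.35 / 28.01 = 3.9397 mol.
Step 1 (CO:Fe = 3:2): theoretical n(Fe) = 2.6265 mol; at 58.23% yield, n(Fe) = 1.5294 mol.
Step 2 (Fe:FeCl3 = 2:2): theoretical n(FeCl3) = 1.5294 mol, so theoretical mass = 1.5294 × 162.20 = 248.07 g.
At 92.46% yield, actual mass of FeCl3 = 248.07 × 0.9246 = 229.36 g.

229.4 g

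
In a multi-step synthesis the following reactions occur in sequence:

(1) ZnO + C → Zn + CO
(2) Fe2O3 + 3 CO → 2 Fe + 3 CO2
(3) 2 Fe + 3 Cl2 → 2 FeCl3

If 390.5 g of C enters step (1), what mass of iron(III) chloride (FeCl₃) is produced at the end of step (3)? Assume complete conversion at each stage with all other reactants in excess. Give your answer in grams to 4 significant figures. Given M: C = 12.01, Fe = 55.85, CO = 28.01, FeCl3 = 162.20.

3516 g

n(C) = 390.5 / 12.01 = 32.515 mol.
Reaction (1): C→CO ratio 1:1 ⇒ n(CO) = 32.515 mol.
Reaction (2): CO→Fe ratio 3:2 ⇒ n(Fe) = 21.676 mol.
Reaction (3): Fe→FeCl3 ratio 2:2 ⇒ n(FeCl3) = 21.676 mol.
Mass of FeCl3 = 21.676 × 162.20 = 3515.9 g.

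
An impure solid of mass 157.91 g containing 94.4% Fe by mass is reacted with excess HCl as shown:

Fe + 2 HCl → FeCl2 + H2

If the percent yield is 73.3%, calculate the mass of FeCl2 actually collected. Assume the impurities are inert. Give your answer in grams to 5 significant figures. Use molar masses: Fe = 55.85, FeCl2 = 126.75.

Pure Fe available = 157.91 g × 0.944 = 149.067 g.
n(Fe) = 149.067 g / 55.85 g/mol = 2.66906 mol.
From the equation the Fe:FeCl2 mole ratio is 1:1, so n(FeCl2) = 2.66906 × 1/1 = 2.66906 mol.
Mass of FeCl2 = 2.66906 mol × 126.75 g/mol = 338.303 g.
Actual mass collected = 338.303 g × 0.733 = 247.976 g.

247.98 g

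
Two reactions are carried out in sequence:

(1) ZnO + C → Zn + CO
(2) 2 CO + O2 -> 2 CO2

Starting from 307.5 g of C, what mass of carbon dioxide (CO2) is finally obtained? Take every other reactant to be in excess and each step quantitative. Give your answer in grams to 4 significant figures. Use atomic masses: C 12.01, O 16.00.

1127 g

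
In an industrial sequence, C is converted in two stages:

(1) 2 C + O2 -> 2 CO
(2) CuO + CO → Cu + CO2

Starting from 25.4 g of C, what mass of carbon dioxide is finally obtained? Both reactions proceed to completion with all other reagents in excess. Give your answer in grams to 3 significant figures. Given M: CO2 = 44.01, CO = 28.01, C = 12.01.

n(C) = 25.40 / 12.01 = 2.115 mol.
Step 1 gives a 2:2 ratio of C to CO, so n(CO) = 2.115 mol.
In step 2 the CO:CO2 ratio is 1:1, so n(CO2) = 2.115 mol.
Mass of CO2 = 2.115 × 44.01 = 93.08 g.

93.1 g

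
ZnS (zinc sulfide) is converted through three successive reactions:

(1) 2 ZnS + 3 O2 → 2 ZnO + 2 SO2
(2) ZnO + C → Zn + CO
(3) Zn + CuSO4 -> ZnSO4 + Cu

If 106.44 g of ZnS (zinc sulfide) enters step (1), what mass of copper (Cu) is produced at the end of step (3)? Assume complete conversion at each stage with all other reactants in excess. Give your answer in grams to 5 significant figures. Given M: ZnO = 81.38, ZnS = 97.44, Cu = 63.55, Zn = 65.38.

69.420 g

n(ZnS) = 106.44 / 97.44 = 1.09236 mol.
Reaction (1): ZnS→ZnO ratio 2:2 ⇒ n(ZnO) = 1.09236 mol.
Reaction (2): ZnO→Zn ratio 1:1 ⇒ n(Zn) = 1.09236 mol.
Reaction (3): Zn→Cu ratio 1:1 ⇒ n(Cu) = 1.09236 mol.
Mass of Cu = 1.09236 × 63.55 = 69.4198 g.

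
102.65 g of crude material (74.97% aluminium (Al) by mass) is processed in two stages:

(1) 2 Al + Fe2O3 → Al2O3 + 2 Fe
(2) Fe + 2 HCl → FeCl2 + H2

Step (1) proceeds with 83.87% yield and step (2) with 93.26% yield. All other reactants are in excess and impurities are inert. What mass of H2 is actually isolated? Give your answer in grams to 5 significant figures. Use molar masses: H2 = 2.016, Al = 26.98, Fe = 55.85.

4.4978 g

Pure Al = 102.65 × 0.7497 = 76.9567 g.
n(Al) = 76.9567 / 26.98 = 2.85236 mol.
Step 1 (Al:Fe = 2:2): theoretical n(Fe) = 2.85236 mol; at 83.87% yield, n(Fe) = 2.39228 mol.
Step 2 (Fe:H2 = 1:1): theoretical n(H2) = 2.39228 mol, so theoretical mass = 2.39228 × 2.016 = 4.82283 g.
At 93.26% yield, actual mass of H2 = 4.82283 × 0.9326 = 4.49777 g.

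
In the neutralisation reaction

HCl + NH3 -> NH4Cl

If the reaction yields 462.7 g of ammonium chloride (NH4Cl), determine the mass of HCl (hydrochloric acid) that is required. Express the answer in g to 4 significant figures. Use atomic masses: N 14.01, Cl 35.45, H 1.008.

315.4 g

M(NH4Cl) = 14.01 + 4(1.008) + 35.45 = 53.492 g/mol.
M(HCl) = 1.008 + 35.45 = 36.458 g/mol.
n(NH4Cl) = 462.70 g / 53.492 g/mol = 8.6499 mol.
From the equation the NH4Cl:HCl mole ratio is 1:1, so n(HCl) = 8.6499 × 1/1 = 8.6499 mol.
Mass of HCl = 8.6499 mol × 36.458 g/mol = 315.36 g.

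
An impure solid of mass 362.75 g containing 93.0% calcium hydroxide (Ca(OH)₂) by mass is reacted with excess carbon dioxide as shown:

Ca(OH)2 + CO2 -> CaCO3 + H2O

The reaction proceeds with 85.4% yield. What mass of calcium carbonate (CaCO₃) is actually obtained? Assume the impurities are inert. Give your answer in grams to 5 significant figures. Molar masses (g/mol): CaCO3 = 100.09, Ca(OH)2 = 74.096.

389.17 g

Pure Ca(OH)2 available = 362.75 g × 0.930 = 337.358 g.
n(Ca(OH)2) = 337.358 g / 74.096 g/mol = 4.55298 mol.
From the equation the Ca(OH)2:CaCO3 mole ratio is 1:1, so n(CaCO3) = 4.55298 × 1/1 = 4.55298 mol.
Mass of CaCO3 = 4.55298 mol × 100.09 g/mol = 455.708 g.
Actual mass collected = 455.708 g × 0.854 = 389.174 g.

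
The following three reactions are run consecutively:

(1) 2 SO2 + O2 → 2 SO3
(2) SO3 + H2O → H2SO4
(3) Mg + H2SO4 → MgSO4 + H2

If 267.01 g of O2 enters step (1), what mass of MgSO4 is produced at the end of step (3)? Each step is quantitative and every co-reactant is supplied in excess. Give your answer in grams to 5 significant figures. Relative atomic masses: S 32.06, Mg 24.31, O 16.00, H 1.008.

2008.7 g

M(O2) = 2(16.00) = 32.00 g/mol.
M(MgSO4) = 24.31 + 32.06 + 4(16.00) = 120.37 g/mol.
n(O2) = 267.01 / 32.00 = 8.34406 mol.
Reaction (1): O2→SO3 ratio 1:2 ⇒ n(SO3) = 16.6881 mol.
Reaction (2): SO3→H2SO4 ratio 1:1 ⇒ n(H2SO4) = 16.6881 mol.
Reaction (3): H2SO4→MgSO4 ratio 1:1 ⇒ n(MgSO4) = 16.6881 mol.
Mass of MgSO4 = 16.6881 × 120.37 = 2008.75 g.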